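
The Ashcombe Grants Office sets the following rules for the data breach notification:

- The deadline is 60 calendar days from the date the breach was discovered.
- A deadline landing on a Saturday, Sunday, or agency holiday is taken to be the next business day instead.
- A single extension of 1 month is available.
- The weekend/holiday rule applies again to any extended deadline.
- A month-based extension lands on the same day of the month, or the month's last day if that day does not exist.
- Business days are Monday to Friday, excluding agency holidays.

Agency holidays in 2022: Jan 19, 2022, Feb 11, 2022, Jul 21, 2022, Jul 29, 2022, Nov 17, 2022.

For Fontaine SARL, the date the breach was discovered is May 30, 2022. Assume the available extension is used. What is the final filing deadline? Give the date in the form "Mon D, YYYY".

Trigger date May 30, 2022 + 60 calendar days = Jul 29, 2022.
Jul 29, 2022 is a listed holiday, so it moves to the next business day, Aug 1, 2022 (Monday).
Add 1 month to Aug 1, 2022: Sep 1, 2022.
Since Sep 1, 2022 is a Thursday and not a holiday, the date is unchanged.
Deadline: Sep 1, 2022.

Sep 1, 2022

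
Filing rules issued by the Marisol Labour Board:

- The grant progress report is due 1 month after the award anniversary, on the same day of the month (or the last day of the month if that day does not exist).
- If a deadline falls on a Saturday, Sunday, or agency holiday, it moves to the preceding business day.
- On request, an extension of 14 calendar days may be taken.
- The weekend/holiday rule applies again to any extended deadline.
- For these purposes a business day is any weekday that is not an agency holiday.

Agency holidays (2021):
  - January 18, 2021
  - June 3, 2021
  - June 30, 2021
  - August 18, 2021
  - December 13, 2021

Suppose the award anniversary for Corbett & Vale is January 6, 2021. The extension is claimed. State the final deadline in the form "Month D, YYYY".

1 month from January 6, 2021 is February 6, 2021.
Because February 6, 2021 is a Saturday, the deadline becomes February 5, 2021 (Friday).
The 14-calendar-day extension moves the deadline from February 5, 2021 to February 19, 2021.
Since February 19, 2021 is a Friday and not a holiday, the date is unchanged.
Final deadline: February 19, 2021.

February 19, 2021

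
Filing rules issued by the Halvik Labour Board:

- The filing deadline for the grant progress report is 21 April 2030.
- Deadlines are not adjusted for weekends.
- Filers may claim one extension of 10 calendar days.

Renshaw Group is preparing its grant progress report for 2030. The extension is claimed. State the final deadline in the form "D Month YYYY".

1 May 2030

The stated deadline is 21 April 2030.
21 April 2030 is a Sunday; no weekend or holiday adjustment applies.
With the 10-day extension, 21 April 2030 becomes 1 May 2030.
No adjustment is made for weekends or holidays, so 1 May 2030 stands.
Final deadline: 1 May 2030.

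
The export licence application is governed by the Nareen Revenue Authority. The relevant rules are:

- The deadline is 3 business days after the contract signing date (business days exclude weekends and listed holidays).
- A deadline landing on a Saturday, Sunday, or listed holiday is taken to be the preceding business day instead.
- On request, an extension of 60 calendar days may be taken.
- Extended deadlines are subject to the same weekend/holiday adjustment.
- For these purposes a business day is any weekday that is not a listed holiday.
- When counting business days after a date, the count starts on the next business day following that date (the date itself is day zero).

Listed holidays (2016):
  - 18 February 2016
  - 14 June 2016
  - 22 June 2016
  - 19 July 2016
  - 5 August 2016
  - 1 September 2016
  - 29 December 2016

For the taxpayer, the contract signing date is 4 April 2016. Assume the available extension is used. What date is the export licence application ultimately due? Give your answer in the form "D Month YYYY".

6 June 2016

Counting 3 business days after 4 April 2016 (skipping weekends and listed holidays) reaches 7 April 2016.
7 April 2016 falls on a Thursday, which is a business day, so no adjustment is needed.
The 60-calendar-day extension moves the deadline from 7 April 2016 to 6 June 2016.
Since 6 June 2016 is a Monday and not a holiday, the date is unchanged.
So the filing is due 6 June 2016.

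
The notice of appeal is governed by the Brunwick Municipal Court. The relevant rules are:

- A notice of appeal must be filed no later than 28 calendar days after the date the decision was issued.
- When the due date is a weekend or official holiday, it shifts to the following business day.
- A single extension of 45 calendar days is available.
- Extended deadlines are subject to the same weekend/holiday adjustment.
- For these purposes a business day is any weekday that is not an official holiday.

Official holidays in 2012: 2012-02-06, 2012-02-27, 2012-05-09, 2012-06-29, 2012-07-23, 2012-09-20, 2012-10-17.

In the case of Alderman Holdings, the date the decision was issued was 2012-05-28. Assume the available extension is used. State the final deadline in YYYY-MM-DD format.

2012-08-09

Trigger date 2012-05-28 + 28 calendar days = 2012-06-25.
2012-06-25 falls on a Monday, which is a business day, so no adjustment is needed.
Add the 45 calendar-day extension to 2012-06-25: 2012-08-09.
2012-08-09 (Thursday) is already a business day.
So the filing is due 2012-08-09.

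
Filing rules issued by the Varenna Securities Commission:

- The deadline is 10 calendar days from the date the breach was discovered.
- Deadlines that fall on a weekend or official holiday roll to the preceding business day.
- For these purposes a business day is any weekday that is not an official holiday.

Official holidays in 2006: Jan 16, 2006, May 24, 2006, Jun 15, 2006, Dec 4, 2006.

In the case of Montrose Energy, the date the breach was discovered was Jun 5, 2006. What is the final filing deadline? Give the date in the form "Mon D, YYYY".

Jun 14, 2006

10 calendar days after Jun 5, 2006 is Jun 15, 2006.
Jun 15, 2006 falls on a listed holiday. Rolling to the preceding business day gives Jun 14, 2006, a Wednesday.
Final deadline: Jun 14, 2006.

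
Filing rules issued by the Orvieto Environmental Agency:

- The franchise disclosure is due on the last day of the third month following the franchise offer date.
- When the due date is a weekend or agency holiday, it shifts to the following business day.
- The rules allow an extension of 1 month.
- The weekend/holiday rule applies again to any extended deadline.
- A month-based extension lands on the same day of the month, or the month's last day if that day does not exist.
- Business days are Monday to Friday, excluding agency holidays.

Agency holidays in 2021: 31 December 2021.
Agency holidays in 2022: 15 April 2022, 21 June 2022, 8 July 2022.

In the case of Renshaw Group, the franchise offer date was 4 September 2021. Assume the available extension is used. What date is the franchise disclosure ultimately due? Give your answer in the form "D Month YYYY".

3 February 2022

3 months after 4 September 2021 is December 2021; that month ends on 31 December 2021.
31 December 2021 is a listed holiday, so it moves to the next business day, 3 January 2022 (Monday).
Applying the 1 month extension: 1 month after 3 January 2022 is 3 February 2022.
3 February 2022 falls on a Thursday, which is a business day, so no adjustment is needed.
The final due date is 3 February 2022.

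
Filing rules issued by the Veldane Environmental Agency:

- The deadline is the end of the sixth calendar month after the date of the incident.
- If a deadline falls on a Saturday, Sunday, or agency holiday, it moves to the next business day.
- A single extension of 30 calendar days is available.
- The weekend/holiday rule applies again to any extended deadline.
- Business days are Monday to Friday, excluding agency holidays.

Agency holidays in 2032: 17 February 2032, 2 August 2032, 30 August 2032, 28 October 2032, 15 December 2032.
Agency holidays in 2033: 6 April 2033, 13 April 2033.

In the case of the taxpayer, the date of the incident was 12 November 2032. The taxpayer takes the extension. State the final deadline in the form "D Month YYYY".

The sixth month after 12 November 2032 is May 2033, whose last day is 31 May 2033.
31 May 2033 falls on a Tuesday, which is a business day, so no adjustment is needed.
Add the 30 calendar-day extension to 31 May 2033: 30 June 2033.
30 June 2033 falls on a Thursday, which is a business day, so no adjustment is needed.
The final due date is 30 June 2033.

30 June 2033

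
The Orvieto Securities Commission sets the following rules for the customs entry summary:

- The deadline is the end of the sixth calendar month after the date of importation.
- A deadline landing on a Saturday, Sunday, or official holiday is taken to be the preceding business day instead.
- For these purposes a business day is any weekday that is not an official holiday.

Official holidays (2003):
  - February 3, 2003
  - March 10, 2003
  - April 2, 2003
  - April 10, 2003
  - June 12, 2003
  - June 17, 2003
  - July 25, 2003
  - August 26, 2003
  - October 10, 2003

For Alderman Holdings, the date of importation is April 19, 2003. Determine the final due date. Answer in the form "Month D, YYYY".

6 months after April 19, 2003 falls in October 2003; the last day of that month is October 31, 2003.
Since October 31, 2003 is a Friday and not a holiday, the date is unchanged.
Final deadline: October 31, 2003.

October 31, 2003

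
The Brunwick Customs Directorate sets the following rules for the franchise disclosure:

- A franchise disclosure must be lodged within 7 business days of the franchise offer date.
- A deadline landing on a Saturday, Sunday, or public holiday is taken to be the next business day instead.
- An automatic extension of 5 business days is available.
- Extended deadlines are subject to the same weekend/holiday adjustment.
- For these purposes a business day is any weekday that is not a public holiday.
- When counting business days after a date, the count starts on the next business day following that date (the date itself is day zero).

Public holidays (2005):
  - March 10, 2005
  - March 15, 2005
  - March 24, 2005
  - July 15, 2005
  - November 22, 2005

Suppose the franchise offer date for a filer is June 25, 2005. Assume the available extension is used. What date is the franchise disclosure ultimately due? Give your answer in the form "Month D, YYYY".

7 business days after June 25, 2005, excluding weekends and holidays, is July 5, 2005.
July 5, 2005 falls on a Tuesday, which is a business day, so no adjustment is needed.
Counting 5 further business days from July 5, 2005 reaches July 12, 2005.
July 12, 2005 (Tuesday) is already a business day.
The final due date is July 12, 2005.

July 12, 2005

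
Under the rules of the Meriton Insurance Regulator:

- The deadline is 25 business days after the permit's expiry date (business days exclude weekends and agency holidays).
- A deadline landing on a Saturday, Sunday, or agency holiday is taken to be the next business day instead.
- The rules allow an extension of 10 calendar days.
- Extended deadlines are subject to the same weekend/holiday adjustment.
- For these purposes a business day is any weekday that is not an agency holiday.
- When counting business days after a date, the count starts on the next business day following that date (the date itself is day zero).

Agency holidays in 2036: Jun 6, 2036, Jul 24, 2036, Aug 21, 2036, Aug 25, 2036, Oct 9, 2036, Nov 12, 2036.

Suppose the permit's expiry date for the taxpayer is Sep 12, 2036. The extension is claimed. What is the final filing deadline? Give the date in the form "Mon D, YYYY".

25 business days after Sep 12, 2036, excluding weekends and holidays, is Oct 20, 2036.
Oct 20, 2036 falls on a Monday, which is a business day, so no adjustment is needed.
The 10-calendar-day extension moves the deadline from Oct 20, 2036 to Oct 30, 2036.
Oct 30, 2036 falls on a Thursday, which is a business day, so no adjustment is needed.
Deadline: Oct 30, 2036.

Oct 30, 2036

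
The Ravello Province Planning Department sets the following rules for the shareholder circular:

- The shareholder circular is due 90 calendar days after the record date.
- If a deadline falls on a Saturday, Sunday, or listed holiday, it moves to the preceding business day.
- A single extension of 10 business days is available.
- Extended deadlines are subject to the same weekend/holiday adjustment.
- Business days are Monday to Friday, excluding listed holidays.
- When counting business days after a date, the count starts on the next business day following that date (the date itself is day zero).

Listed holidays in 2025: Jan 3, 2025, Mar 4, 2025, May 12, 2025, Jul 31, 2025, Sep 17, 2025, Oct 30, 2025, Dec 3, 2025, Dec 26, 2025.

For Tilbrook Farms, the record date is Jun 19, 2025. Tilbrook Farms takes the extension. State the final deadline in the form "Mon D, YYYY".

Trigger date Jun 19, 2025 + 90 calendar days = Sep 17, 2025.
Sep 17, 2025 is a listed holiday; the preceding business day is Sep 16, 2025 (Tuesday).
The 10-business-day extension runs from Sep 16, 2025 to Oct 1, 2025.
Oct 1, 2025 falls on a Wednesday, which is a business day, so no adjustment is needed.
Deadline: Oct 1, 2025.

Oct 1, 2025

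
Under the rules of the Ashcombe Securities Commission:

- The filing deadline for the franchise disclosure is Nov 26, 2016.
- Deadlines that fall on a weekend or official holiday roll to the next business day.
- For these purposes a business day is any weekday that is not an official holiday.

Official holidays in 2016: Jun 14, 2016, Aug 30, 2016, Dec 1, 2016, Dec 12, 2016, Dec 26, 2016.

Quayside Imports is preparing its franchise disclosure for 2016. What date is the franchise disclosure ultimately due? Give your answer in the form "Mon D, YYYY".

Nov 28, 2016

The statutory due date is Nov 26, 2016.
Nov 26, 2016 falls on a Saturday. Rolling to the next business day gives Nov 28, 2016, a Monday.
Deadline: Nov 28, 2016.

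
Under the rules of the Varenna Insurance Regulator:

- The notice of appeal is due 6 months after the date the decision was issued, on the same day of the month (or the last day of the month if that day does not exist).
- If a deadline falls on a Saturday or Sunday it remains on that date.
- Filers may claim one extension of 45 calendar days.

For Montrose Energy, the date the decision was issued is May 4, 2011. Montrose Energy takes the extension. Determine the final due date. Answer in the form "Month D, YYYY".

Moving 6 months forward from May 4, 2011 on the corresponding day gives November 4, 2011.
No adjustment is made for weekends or holidays, so November 4, 2011 stands.
The 45-calendar-day extension moves the deadline from November 4, 2011 to December 19, 2011.
No adjustment is made for weekends or holidays, so December 19, 2011 stands.
The final due date is December 19, 2011.

December 19, 2011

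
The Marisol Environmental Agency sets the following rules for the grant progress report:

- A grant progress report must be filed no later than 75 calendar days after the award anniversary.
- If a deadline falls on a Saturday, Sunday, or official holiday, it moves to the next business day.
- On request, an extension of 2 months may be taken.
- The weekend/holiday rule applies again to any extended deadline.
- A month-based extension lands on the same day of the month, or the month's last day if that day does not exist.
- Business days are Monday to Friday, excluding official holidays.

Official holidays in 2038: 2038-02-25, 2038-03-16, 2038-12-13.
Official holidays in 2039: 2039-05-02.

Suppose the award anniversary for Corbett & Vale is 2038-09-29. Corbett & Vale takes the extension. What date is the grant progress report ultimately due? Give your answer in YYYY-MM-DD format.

Adding 75 calendar days to 2038-09-29 gives 2038-12-13.
2038-12-13 is a listed holiday, so it moves to the next business day, 2038-12-14 (Tuesday).
Applying the 2 months extension: 2 months after 2038-12-14 is 2039-02-14.
2039-02-14 falls on a Monday, which is a business day, so no adjustment is needed.
So the filing is due 2039-02-14.

2039-02-14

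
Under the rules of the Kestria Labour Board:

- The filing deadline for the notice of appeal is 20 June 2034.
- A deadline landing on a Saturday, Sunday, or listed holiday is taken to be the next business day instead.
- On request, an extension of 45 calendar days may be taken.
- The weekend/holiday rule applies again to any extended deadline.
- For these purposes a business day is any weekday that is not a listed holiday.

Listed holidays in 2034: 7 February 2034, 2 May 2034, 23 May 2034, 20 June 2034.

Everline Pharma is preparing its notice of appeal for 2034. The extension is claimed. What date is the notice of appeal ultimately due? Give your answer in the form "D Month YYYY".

7 August 2034

The stated deadline is 20 June 2034.
20 June 2034 falls on a listed holiday. Rolling to the next business day gives 21 June 2034, a Wednesday.
Add the 45 calendar-day extension to 21 June 2034: 5 August 2034.
5 August 2034 is a Saturday; the next business day is 7 August 2034 (Monday).
The final due date is 7 August 2034.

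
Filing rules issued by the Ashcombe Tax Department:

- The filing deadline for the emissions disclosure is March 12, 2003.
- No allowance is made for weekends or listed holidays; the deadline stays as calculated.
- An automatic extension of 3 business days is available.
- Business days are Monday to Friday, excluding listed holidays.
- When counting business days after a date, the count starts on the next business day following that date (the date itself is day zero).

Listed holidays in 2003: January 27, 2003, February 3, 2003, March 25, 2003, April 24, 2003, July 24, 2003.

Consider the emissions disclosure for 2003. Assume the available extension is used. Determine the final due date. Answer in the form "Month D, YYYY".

The statutory due date is March 12, 2003.
March 12, 2003 falls on a Wednesday. The rules make no weekend/holiday allowance, so it remains March 12, 2003.
Counting 3 further business days from March 12, 2003 reaches March 17, 2003.
March 17, 2003 falls on a Monday. The rules make no weekend/holiday allowance, so it remains March 17, 2003.
Final deadline: March 17, 2003.

March 17, 2003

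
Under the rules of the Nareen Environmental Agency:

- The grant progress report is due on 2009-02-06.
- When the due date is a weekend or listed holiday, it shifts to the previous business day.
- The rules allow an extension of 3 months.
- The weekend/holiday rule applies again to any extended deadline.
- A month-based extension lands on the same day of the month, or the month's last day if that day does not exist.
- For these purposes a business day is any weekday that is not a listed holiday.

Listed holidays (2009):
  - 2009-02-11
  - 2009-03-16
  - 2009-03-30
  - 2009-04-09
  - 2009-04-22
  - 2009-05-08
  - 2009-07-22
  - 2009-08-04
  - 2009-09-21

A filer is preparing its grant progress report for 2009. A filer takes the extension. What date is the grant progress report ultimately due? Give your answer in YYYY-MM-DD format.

2009-05-06

The stated deadline is 2009-02-06.
2009-02-06 is a Friday and not a listed holiday, so it stands.
Applying the 3 months extension: 3 months after 2009-02-06 is 2009-05-06.
2009-05-06 falls on a Wednesday, which is a business day, so no adjustment is needed.
So the filing is due 2009-05-06.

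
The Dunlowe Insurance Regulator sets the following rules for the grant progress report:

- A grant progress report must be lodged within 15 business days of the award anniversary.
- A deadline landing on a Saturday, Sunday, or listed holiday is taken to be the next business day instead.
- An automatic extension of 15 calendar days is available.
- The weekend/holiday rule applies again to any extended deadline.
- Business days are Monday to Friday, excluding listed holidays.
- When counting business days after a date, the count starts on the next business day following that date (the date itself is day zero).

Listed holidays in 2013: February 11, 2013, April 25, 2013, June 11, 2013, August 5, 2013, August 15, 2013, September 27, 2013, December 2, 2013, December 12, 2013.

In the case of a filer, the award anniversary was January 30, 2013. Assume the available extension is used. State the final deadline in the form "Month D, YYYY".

March 8, 2013

Counting 15 business days after January 30, 2013 (skipping weekends and listed holidays) reaches February 21, 2013.
February 21, 2013 (Thursday) is already a business day.
With the 15-day extension, February 21, 2013 becomes March 8, 2013.
March 8, 2013 falls on a Friday, which is a business day, so no adjustment is needed.
So the filing is due March 8, 2013.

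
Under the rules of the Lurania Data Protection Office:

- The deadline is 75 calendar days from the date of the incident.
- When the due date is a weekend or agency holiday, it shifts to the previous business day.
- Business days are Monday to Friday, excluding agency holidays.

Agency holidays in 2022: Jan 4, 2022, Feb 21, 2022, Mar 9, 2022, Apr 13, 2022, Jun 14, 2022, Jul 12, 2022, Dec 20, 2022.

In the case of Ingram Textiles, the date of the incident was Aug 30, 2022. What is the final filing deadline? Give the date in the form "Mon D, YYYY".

Nov 11, 2022

From Aug 30, 2022, 75 calendar days later is Nov 13, 2022.
Nov 13, 2022 falls on a Sunday. Rolling to the preceding business day gives Nov 11, 2022, a Friday.
The final due date is Nov 11, 2022.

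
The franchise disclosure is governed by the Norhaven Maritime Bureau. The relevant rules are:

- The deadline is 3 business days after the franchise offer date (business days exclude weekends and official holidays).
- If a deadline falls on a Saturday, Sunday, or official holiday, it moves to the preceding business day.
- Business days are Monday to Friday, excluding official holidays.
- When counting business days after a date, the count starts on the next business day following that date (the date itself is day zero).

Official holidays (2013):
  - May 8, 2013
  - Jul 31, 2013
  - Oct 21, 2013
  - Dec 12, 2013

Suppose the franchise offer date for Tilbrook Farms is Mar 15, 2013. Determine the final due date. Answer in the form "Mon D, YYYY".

Counting 3 business days after Mar 15, 2013 (skipping weekends and listed holidays) reaches Mar 20, 2013.
Mar 20, 2013 (Wednesday) is already a business day.
Deadline: Mar 20, 2013.

Mar 20, 2013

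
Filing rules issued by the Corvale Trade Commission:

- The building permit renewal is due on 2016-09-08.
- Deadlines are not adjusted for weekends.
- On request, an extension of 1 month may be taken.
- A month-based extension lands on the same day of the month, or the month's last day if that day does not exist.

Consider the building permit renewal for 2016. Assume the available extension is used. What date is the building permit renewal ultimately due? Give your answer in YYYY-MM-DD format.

Start from the fixed due date, 2016-09-08.
2016-09-08 falls on a Thursday. The rules make no weekend/holiday allowance, so it remains 2016-09-08.
Applying the 1 month extension: 1 month after 2016-09-08 is 2016-10-08.
2016-10-08 falls on a Saturday. The rules make no weekend/holiday allowance, so it remains 2016-10-08.
So the filing is due 2016-10-08.

2016-10-08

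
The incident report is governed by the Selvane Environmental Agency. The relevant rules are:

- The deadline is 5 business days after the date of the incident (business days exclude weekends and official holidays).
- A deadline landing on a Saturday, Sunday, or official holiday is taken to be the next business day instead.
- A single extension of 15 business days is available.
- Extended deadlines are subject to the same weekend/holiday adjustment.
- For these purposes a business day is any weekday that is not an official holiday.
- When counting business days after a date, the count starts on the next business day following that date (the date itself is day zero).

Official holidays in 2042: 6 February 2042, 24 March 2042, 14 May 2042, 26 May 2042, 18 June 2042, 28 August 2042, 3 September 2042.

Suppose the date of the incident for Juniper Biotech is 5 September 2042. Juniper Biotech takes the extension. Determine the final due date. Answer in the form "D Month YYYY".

Starting the day after 5 September 2042 and counting 5 business days lands on 12 September 2042.
Since 12 September 2042 is a Friday and not a holiday, the date is unchanged.
Counting 15 further business days from 12 September 2042 reaches 3 October 2042.
Since 3 October 2042 is a Friday and not a holiday, the date is unchanged.
Deadline: 3 October 2042.

3 October 2042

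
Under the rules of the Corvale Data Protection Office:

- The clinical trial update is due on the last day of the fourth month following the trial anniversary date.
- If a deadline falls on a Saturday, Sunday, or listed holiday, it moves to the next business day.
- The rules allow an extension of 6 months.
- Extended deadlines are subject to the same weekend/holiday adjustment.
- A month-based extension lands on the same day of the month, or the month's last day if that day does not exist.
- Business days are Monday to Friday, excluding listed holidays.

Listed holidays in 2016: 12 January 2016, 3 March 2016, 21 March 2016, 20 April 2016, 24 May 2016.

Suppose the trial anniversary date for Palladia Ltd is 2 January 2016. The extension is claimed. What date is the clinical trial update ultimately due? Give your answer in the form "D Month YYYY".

30 November 2016

4 months after 2 January 2016 is May 2016; that month ends on 31 May 2016.
31 May 2016 is a Tuesday and not a listed holiday, so it stands.
Applying the 6 months extension: 6 months after 31 May 2016 is 30 November 2016 (day 31 does not exist in November, so the month's last day is used).
30 November 2016 is a Wednesday and not a listed holiday, so it stands.
Final deadline: 30 November 2016.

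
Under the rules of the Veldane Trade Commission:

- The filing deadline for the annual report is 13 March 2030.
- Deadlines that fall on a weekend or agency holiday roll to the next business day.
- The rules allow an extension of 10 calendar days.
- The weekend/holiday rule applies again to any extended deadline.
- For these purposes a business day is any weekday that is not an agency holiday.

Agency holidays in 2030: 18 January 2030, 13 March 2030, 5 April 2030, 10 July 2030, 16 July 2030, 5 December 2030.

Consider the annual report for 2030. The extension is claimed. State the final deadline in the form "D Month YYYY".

Start from the fixed due date, 13 March 2030.
13 March 2030 is a listed holiday; the next business day is 14 March 2030 (Thursday).
With the 10-day extension, 14 March 2030 becomes 24 March 2030.
24 March 2030 is a Sunday, so it moves to the next business day, 25 March 2030 (Monday).
The final due date is 25 March 2030.

25 March 2030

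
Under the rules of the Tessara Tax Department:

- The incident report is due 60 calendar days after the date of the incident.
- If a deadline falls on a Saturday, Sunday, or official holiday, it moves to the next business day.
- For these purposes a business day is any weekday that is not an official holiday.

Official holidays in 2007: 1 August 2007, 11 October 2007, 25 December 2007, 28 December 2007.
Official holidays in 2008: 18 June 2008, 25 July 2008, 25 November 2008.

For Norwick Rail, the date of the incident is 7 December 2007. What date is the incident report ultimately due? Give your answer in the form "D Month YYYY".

5 February 2008

60 calendar days after 7 December 2007 is 5 February 2008.
5 February 2008 is a Tuesday and not a listed holiday, so it stands.
Final deadline: 5 February 2008.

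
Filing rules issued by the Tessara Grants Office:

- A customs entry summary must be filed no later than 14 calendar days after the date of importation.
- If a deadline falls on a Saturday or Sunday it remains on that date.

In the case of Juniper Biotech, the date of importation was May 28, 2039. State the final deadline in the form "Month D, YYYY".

Trigger date May 28, 2039 + 14 calendar days = June 11, 2039.
June 11, 2039 falls on a Saturday. The rules make no weekend/holiday allowance, so it remains June 11, 2039.
So the filing is due June 11, 2039.

June 11, 2039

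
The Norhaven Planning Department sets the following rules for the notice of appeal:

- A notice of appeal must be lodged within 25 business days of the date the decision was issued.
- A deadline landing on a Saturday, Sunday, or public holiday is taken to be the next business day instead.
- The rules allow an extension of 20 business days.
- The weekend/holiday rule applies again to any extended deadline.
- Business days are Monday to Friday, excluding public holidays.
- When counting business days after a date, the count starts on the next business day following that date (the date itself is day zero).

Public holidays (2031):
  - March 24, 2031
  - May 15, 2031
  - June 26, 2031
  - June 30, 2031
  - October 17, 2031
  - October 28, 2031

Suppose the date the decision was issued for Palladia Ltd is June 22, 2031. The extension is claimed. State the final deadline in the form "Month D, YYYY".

Starting the day after June 22, 2031 and counting 25 business days lands on July 29, 2031.
July 29, 2031 (Tuesday) is already a business day.
Applying the 20-business-day extension: 20 business days after July 29, 2031 is August 26, 2031.
August 26, 2031 is a Tuesday and not a listed holiday, so it stands.
The final due date is August 26, 2031.

August 26, 2031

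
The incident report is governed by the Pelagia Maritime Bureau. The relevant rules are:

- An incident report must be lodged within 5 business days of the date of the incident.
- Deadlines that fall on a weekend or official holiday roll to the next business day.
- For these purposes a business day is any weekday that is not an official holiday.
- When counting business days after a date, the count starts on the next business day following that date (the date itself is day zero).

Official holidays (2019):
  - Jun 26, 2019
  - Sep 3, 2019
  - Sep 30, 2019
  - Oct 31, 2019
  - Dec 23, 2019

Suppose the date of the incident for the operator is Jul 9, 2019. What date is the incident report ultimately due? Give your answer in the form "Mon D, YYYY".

Jul 16, 2019

Starting the day after Jul 9, 2019 and counting 5 business days lands on Jul 16, 2019.
Jul 16, 2019 (Tuesday) is already a business day.
Final deadline: Jul 16, 2019.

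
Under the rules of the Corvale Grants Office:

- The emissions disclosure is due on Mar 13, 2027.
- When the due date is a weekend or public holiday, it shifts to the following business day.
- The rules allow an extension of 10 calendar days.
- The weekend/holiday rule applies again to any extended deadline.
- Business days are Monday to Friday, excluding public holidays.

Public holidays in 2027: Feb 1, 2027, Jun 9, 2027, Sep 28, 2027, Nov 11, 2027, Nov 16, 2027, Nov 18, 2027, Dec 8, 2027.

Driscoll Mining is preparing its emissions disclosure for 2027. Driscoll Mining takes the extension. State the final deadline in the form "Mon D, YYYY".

Mar 25, 2027

The statutory due date is Mar 13, 2027.
Mar 13, 2027 falls on a Saturday. Rolling to the next business day gives Mar 15, 2027, a Monday.
With the 10-day extension, Mar 15, 2027 becomes Mar 25, 2027.
Mar 25, 2027 is a Thursday and not a listed holiday, so it stands.
So the filing is due Mar 25, 2027.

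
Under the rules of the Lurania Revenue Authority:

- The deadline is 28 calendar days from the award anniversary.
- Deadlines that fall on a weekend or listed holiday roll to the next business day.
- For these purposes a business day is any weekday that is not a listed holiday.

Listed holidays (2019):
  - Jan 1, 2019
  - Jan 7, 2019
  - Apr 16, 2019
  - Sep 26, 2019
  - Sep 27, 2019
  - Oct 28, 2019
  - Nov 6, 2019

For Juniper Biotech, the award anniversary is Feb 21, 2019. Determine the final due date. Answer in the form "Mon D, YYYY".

Mar 21, 2019

28 calendar days after Feb 21, 2019 is Mar 21, 2019.
Since Mar 21, 2019 is a Thursday and not a holiday, the date is unchanged.
So the filing is due Mar 21, 2019.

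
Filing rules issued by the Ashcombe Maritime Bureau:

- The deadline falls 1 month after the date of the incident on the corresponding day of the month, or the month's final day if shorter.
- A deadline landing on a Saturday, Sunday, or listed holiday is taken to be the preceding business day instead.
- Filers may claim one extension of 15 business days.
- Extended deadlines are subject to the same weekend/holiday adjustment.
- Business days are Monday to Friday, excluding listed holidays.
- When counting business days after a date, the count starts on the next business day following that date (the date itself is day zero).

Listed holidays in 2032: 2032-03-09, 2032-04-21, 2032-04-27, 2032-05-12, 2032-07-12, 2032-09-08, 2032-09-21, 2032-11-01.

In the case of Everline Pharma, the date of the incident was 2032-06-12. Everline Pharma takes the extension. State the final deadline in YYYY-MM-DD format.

1 month after 2032-06-12, on the same day of the month, is 2032-07-12.
2032-07-12 is a listed holiday; the preceding business day is 2032-07-09 (Friday).
Applying the 15-business-day extension: 15 business days after 2032-07-09 is 2032-08-02.
Since 2032-08-02 is a Monday and not a holiday, the date is unchanged.
Final deadline: 2032-08-02.

2032-08-02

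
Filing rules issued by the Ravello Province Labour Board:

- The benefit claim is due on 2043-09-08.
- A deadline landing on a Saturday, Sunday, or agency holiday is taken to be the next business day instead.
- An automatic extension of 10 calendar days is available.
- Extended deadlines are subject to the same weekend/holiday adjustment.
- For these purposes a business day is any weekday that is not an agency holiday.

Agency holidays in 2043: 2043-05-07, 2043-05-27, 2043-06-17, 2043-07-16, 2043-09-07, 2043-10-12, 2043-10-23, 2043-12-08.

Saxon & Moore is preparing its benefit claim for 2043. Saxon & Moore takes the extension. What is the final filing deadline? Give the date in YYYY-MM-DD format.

2043-09-18

The statutory due date is 2043-09-08.
2043-09-08 is a Tuesday and not a listed holiday, so it stands.
Applying the 10-calendar-day extension: 2043-09-08 + 10 days = 2043-09-18.
2043-09-18 (Friday) is already a business day.
So the filing is due 2043-09-18.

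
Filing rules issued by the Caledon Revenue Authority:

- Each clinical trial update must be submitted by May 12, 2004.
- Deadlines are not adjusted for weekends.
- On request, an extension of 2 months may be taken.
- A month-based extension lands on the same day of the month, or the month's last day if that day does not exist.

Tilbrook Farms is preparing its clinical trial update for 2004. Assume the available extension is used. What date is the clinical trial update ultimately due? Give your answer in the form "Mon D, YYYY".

The stated deadline is May 12, 2004.
May 12, 2004 is a Wednesday; no weekend or holiday adjustment applies.
The 2 months extension carries May 12, 2004 to Jul 12, 2004.
Jul 12, 2004 falls on a Monday. The rules make no weekend/holiday allowance, so it remains Jul 12, 2004.
Deadline: Jul 12, 2004.

Jul 12, 2004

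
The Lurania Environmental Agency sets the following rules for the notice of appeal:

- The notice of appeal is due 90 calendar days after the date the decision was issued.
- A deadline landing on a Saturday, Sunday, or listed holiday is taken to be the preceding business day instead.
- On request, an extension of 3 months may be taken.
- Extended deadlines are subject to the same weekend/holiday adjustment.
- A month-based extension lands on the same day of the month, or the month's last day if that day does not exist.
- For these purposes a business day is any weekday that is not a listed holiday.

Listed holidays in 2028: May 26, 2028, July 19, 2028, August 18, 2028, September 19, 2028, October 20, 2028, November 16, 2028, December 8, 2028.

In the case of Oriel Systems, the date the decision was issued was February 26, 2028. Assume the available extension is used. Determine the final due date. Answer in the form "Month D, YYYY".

August 25, 2028

90 calendar days after February 26, 2028 is May 26, 2028.
May 26, 2028 falls on a listed holiday. Rolling to the preceding business day gives May 25, 2028, a Thursday.
Add 3 months to May 25, 2028: August 25, 2028.
August 25, 2028 (Friday) is already a business day.
So the filing is due August 25, 2028.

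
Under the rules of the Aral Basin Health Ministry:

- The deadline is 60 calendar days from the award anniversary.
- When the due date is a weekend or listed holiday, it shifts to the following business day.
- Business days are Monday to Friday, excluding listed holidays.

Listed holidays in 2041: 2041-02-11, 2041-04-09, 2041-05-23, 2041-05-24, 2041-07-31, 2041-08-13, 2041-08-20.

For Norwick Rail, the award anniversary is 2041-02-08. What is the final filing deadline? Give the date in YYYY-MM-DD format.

2041-04-10

Adding 60 calendar days to 2041-02-08 gives 2041-04-09.
2041-04-09 is a listed holiday; the next business day is 2041-04-10 (Wednesday).
The final due date is 2041-04-10.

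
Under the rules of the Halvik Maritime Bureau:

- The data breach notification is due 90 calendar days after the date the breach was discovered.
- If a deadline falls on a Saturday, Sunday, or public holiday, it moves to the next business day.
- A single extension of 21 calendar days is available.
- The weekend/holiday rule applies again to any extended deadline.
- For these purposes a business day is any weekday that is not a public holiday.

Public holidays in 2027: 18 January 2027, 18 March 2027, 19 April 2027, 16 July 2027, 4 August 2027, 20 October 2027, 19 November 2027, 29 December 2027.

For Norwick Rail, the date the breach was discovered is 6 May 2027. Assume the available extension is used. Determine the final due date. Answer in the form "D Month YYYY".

26 August 2027

From 6 May 2027, 90 calendar days later is 4 August 2027.
Because 4 August 2027 is a listed holiday, the deadline becomes 5 August 2027 (Thursday).
Applying the 21-calendar-day extension: 5 August 2027 + 21 days = 26 August 2027.
26 August 2027 falls on a Thursday, which is a business day, so no adjustment is needed.
Deadline: 26 August 2027.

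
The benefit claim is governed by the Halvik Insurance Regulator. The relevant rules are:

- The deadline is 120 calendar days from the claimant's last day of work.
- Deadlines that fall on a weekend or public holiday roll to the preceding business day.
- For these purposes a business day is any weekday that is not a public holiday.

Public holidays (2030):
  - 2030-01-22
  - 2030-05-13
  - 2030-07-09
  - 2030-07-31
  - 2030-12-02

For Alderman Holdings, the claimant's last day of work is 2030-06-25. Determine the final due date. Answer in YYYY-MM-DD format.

2030-10-23

Adding 120 calendar days to 2030-06-25 gives 2030-10-23.
2030-10-23 (Wednesday) is already a business day.
So the filing is due 2030-10-23.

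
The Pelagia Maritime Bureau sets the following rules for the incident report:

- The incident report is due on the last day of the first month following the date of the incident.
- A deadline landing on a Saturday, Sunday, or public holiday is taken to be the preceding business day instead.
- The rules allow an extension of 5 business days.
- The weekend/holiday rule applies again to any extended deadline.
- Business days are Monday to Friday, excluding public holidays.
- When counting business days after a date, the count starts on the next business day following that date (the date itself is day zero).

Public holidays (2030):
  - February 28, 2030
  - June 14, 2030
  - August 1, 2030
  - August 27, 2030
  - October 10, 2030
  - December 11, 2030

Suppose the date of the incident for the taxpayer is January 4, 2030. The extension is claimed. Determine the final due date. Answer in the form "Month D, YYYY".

March 7, 2030

The first month after January 4, 2030 is February 2030, whose last day is February 28, 2030.
February 28, 2030 is a listed holiday; the preceding business day is February 27, 2030 (Wednesday).
Counting 5 further business days from February 27, 2030 reaches March 7, 2030.
March 7, 2030 is a Thursday and not a listed holiday, so it stands.
So the filing is due March 7, 2030.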